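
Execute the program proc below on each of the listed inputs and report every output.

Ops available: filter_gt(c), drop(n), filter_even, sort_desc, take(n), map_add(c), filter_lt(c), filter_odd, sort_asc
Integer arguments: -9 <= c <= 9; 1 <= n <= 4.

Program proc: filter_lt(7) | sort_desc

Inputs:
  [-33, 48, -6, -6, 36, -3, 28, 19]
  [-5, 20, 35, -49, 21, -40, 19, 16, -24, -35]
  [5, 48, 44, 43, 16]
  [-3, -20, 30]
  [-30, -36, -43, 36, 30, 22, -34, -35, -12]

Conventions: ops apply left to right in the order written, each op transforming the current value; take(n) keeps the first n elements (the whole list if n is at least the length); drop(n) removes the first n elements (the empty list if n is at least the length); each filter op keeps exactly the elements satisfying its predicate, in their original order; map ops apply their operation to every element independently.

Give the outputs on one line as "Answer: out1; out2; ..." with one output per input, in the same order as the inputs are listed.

Execution, op by op:
  [-33, 48, -6, -6, 36, -3, 28, 19] -> [-33, -6, -6, -3] -> [-3, -6, -6, -33]
  [-5, 20, 35, -49, 21, -40, 19, 16, -24, -35] -> [-5, -49, -40, -24, -35] -> [-5, -24, -35, -40, -49]
  [5, 48, 44, 43, 16] -> [5] -> [5]
  [-3, -20, 30] -> [-3, -20] -> [-3, -20]
  [-30, -36, -43, 36, 30, 22, -34, -35, -12] -> [-30, -36, -43, -34, -35, -12] -> [-12, -30, -34, -35, -36, -43]

[-3, -6, -6, -33]; [-5, -24, -35, -40, -49]; [5]; [-3, -20]; [-12, -30, -34, -35, -36, -43]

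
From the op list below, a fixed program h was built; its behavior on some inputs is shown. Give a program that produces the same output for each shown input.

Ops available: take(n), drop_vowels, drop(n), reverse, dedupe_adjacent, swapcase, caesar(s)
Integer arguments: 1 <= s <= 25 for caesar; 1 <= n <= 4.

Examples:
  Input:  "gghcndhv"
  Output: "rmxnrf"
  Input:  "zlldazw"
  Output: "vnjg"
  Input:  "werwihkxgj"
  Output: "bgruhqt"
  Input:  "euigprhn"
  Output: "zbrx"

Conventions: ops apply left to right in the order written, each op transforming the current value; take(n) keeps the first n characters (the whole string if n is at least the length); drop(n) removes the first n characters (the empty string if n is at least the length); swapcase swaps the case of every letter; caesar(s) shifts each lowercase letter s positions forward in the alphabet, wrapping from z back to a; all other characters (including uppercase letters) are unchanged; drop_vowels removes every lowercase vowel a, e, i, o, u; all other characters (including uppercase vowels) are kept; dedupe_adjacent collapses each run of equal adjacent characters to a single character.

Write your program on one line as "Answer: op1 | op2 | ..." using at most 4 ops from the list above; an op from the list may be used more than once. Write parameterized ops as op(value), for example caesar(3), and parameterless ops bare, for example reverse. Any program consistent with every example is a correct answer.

drop_vowels | caesar(10) | dedupe_adjacent | drop(1)

Check, running the answer program on each example:
  "gghcndhv" -> "gghcndhv" -> "qqrmxnrf" -> "qrmxnrf" -> "rmxnrf"
  "zlldazw" -> "zlldzw" -> "jvvnjg" -> "jvnjg" -> "vnjg"
  "werwihkxgj" -> "wrwhkxgj" -> "gbgruhqt" -> "gbgruhqt" -> "bgruhqt"
  "euigprhn" -> "gprhn" -> "qzbrx" -> "qzbrx" -> "zbrx"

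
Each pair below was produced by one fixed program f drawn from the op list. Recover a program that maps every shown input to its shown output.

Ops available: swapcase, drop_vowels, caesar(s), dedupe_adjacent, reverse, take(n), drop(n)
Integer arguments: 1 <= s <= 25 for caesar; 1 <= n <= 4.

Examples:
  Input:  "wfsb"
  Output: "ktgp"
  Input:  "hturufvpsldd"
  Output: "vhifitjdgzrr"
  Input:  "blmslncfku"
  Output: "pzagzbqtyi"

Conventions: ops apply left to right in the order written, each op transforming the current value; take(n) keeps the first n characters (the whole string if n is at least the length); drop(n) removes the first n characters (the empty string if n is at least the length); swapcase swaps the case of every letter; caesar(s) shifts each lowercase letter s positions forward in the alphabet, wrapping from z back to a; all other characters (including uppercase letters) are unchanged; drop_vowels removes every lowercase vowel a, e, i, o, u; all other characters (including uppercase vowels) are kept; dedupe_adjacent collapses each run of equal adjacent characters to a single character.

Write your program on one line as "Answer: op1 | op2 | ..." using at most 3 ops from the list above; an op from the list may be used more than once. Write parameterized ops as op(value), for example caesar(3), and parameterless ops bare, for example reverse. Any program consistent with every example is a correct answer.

caesar(15) | caesar(25)

Check, running the answer program on each example:
  "wfsb" -> "luhq" -> "ktgp"
  "hturufvpsldd" -> "wijgjukehass" -> "vhifitjdgzrr"
  "blmslncfku" -> "qabhacruzj" -> "pzagzbqtyi"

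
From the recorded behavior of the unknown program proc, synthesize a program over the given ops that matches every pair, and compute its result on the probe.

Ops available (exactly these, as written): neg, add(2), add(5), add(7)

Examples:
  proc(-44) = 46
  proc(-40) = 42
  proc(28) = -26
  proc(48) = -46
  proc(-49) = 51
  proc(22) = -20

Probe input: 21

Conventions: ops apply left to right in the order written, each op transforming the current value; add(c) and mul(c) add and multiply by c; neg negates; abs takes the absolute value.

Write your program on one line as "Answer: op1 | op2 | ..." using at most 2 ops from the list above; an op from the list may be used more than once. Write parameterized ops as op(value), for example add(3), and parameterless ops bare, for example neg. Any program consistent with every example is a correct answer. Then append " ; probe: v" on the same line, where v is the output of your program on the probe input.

neg | add(2) ; probe: -19

Check, running the answer program on each example:
  -44 -> 44 -> 46
  -40 -> 40 -> 42
  28 -> -28 -> -26
  48 -> -48 -> -46
  -49 -> 49 -> 51
  22 -> -22 -> -20
  probe: 21 -> -21 -> -19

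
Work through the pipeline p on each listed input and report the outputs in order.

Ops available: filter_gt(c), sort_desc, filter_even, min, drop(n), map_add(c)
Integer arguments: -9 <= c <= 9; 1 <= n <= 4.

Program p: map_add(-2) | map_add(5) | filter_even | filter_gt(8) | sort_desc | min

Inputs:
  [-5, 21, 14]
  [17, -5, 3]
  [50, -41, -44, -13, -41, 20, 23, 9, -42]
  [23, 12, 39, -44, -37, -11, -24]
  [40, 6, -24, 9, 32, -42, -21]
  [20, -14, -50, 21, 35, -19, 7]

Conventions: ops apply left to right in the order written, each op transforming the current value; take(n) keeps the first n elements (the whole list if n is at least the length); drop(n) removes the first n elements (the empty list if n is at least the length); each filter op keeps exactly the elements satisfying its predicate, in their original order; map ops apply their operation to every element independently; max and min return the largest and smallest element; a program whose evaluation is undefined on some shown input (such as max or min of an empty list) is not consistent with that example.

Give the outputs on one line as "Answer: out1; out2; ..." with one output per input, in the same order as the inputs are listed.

24; 20; 12; 26; 12; 10

Execution, op by op:
  [-5, 21, 14] -> [-7, 19, 12] -> [-2, 24, 17] -> [-2, 24] -> [24] -> [24] -> 24
  [17, -5, 3] -> [15, -7, 1] -> [20, -2, 6] -> [20, -2, 6] -> [20] -> [20] -> 20
  [50, -41, -44, -13, -41, 20, 23, 9, -42] -> [48, -43, -46, -15, -43, 18, 21, 7, -44] -> [53, -38, -41, -10, -38, 23, 26, 12, -39] -> [-38, -10, -38, 26, 12] -> [26, 12] -> [26, 12] -> 12
  [23, 12, 39, -44, -37, -11, -24] -> [21, 10, 37, -46, -39, -13, -26] -> [26, 15, 42, -41, -34, -8, -21] -> [26, 42, -34, -8] -> [26, 42] -> [42, 26] -> 26
  [40, 6, -24, 9, 32, -42, -21] -> [38, 4, -26, 7, 30, -44, -23] -> [43, 9, -21, 12, 35, -39, -18] -> [12, -18] -> [12] -> [12] -> 12
  [20, -14, -50, 21, 35, -19, 7] -> [18, -16, -52, 19, 33, -21, 5] -> [23, -11, -47, 24, 38, -16, 10] -> [24, 38, -16, 10] -> [24, 38, 10] -> [38, 24, 10] -> 10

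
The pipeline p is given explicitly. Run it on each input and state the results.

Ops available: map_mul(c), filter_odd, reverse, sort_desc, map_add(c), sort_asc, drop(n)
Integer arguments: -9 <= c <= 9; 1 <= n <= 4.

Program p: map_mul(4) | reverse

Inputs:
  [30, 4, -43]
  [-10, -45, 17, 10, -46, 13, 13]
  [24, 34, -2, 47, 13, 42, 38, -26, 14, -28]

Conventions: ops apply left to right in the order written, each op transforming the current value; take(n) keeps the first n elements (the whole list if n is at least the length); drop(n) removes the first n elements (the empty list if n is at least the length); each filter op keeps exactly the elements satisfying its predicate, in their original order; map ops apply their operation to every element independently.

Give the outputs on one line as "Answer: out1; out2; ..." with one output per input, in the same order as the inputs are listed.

[-172, 16, 120]; [52, 52, -184, 40, 68, -180, -40]; [-112, 56, -104, 152, 168, 52, 188, -8, 136, 96]

Execution, op by op:
  [30, 4, -43] -> [120, 16, -172] -> [-172, 16, 120]
  [-10, -45, 17, 10, -46, 13, 13] -> [-40, -180, 68, 40, -184, 52, 52] -> [52, 52, -184, 40, 68, -180, -40]
  [24, 34, -2, 47, 13, 42, 38, -26, 14, -28] -> [96, 136, -8, 188, 52, 168, 152, -104, 56, -112] -> [-112, 56, -104, 152, 168, 52, 188, -8, 136, 96]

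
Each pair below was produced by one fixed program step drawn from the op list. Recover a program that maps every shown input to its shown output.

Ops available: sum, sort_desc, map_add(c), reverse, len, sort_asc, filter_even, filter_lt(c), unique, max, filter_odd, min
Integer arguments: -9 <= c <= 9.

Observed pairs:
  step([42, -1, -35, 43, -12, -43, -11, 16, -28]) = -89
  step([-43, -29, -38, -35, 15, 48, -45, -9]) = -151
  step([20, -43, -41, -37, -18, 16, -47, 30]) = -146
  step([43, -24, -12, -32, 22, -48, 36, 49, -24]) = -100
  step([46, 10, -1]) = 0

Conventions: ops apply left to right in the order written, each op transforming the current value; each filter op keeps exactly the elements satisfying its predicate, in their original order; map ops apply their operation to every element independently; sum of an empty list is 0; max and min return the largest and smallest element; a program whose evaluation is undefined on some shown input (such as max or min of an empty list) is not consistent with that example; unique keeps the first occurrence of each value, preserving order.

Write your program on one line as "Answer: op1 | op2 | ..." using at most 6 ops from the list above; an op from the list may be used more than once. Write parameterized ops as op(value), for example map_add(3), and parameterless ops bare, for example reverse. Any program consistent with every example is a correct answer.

sort_asc | filter_lt(-4) | map_add(8) | reverse | sum

Check, running the answer program on each example:
  [42, -1, -35, 43, -12, -43, -11, 16, -28] -> [-43, -35, -28, -12, -11, -1, 16, 42, 43] -> [-43, -35, -28, -12, -11] -> [-35, -27, -20, -4, -3] -> [-3, -4, -20, -27, -35] -> -89
  [-43, -29, -38, -35, 15, 48, -45, -9] -> [-45, -43, -38, -35, -29, -9, 15, 48] -> [-45, -43, -38, -35, -29, -9] -> [-37, -35, -30, -27, -21, -1] -> [-1, -21, -27, -30, -35, -37] -> -151
  [20, -43, -41, -37, -18, 16, -47, 30] -> [-47, -43, -41, -37, -18, 16, 20, 30] -> [-47, -43, -41, -37, -18] -> [-39, -35, -33, -29, -10] -> [-10, -29, -33, -35, -39] -> -146
  [43, -24, -12, -32, 22, -48, 36, 49, -24] -> [-48, -32, -24, -24, -12, 22, 36, 43, 49] -> [-48, -32, -24, -24, -12] -> [-40, -24, -16, -16, -4] -> [-4, -16, -16, -24, -40] -> -100
  [46, 10, -1] -> [-1, 10, 46] -> [] -> [] -> [] -> 0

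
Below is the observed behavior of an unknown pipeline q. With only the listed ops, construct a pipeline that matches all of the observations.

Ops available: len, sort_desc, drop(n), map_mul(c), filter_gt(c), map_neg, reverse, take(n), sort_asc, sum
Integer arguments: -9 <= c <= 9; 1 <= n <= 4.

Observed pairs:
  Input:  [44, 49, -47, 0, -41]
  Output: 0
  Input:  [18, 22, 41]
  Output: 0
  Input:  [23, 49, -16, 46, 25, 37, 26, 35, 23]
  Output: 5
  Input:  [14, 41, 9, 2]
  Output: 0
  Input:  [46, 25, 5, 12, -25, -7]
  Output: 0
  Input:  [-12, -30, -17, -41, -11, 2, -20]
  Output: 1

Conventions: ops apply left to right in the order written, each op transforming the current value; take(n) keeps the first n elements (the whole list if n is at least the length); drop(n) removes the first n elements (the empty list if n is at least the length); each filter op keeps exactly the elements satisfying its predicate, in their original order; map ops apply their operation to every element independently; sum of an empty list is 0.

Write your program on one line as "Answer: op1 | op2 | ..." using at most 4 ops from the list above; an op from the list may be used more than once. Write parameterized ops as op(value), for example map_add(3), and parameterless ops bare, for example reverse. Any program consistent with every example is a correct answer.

drop(4) | filter_gt(-6) | len

Check, running the answer program on each example:
  [44, 49, -47, 0, -41] -> [-41] -> [] -> 0
  [18, 22, 41] -> [] -> [] -> 0
  [23, 49, -16, 46, 25, 37, 26, 35, 23] -> [25, 37, 26, 35, 23] -> [25, 37, 26, 35, 23] -> 5
  [14, 41, 9, 2] -> [] -> [] -> 0
  [46, 25, 5, 12, -25, -7] -> [-25, -7] -> [] -> 0
  [-12, -30, -17, -41, -11, 2, -20] -> [-11, 2, -20] -> [2] -> 1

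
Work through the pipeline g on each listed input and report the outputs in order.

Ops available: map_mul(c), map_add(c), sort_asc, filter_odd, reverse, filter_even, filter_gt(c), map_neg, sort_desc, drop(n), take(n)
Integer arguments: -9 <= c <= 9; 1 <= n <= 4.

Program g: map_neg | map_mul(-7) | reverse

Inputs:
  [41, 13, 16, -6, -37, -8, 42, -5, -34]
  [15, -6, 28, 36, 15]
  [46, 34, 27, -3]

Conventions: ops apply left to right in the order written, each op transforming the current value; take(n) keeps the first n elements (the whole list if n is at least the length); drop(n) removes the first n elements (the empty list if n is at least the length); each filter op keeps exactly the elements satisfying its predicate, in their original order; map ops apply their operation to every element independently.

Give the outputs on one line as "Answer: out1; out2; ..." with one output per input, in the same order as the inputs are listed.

[-238, -35, 294, -56, -259, -42, 112, 91, 287]; [105, 252, 196, -42, 105]; [-21, 189, 238, 322]

Execution, op by op:
  [41, 13, 16, -6, -37, -8, 42, -5, -34] -> [-41, -13, -16, 6, 37, 8, -42, 5, 34] -> [287, 91, 112, -42, -259, -56, 294, -35, -238] -> [-238, -35, 294, -56, -259, -42, 112, 91, 287]
  [15, -6, 28, 36, 15] -> [-15, 6, -28, -36, -15] -> [105, -42, 196, 252, 105] -> [105, 252, 196, -42, 105]
  [46, 34, 27, -3] -> [-46, -34, -27, 3] -> [322, 238, 189, -21] -> [-21, 189, 238, 322]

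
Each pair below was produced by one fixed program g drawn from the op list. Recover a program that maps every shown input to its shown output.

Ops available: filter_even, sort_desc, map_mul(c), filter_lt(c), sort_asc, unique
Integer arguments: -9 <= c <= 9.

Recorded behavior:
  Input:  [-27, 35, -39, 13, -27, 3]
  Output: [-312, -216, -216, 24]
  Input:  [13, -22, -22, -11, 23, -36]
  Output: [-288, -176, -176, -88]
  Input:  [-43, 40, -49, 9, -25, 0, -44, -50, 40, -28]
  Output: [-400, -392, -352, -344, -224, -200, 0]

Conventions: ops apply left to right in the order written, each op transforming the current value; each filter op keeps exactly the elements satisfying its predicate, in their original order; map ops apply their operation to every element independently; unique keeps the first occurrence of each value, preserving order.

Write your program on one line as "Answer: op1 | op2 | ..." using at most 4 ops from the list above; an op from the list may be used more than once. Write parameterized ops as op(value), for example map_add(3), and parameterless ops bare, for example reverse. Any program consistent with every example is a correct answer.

filter_lt(8) | sort_asc | map_mul(8)

Check, running the answer program on each example:
  [-27, 35, -39, 13, -27, 3] -> [-27, -39, -27, 3] -> [-39, -27, -27, 3] -> [-312, -216, -216, 24]
  [13, -22, -22, -11, 23, -36] -> [-22, -22, -11, -36] -> [-36, -22, -22, -11] -> [-288, -176, -176, -88]
  [-43, 40, -49, 9, -25, 0, -44, -50, 40, -28] -> [-43, -49, -25, 0, -44, -50, -28] -> [-50, -49, -44, -43, -28, -25, 0] -> [-400, -392, -352, -344, -224, -200, 0]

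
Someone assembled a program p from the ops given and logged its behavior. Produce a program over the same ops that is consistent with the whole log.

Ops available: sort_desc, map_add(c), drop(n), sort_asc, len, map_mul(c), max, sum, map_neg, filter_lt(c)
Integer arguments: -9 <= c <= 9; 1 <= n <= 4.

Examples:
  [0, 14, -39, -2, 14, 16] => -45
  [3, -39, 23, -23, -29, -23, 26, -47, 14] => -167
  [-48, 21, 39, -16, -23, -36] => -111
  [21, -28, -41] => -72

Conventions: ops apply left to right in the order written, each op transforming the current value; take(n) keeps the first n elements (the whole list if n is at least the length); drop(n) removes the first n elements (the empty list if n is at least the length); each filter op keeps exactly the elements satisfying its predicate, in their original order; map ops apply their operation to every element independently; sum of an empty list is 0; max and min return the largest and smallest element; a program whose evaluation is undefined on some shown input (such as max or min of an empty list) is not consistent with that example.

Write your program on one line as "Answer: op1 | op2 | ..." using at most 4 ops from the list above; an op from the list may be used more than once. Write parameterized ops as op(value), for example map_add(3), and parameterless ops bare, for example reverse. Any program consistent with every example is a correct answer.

sort_asc | map_add(-8) | sum

Check, running the answer program on each example:
  [0, 14, -39, -2, 14, 16] -> [-39, -2, 0, 14, 14, 16] -> [-47, -10, -8, 6, 6, 8] -> -45
  [3, -39, 23, -23, -29, -23, 26, -47, 14] -> [-47, -39, -29, -23, -23, 3, 14, 23, 26] -> [-55, -47, -37, -31, -31, -5, 6, 15, 18] -> -167
  [-48, 21, 39, -16, -23, -36] -> [-48, -36, -23, -16, 21, 39] -> [-56, -44, -31, -24, 13, 31] -> -111
  [21, -28, -41] -> [-41, -28, 21] -> [-49, -36, 13] -> -72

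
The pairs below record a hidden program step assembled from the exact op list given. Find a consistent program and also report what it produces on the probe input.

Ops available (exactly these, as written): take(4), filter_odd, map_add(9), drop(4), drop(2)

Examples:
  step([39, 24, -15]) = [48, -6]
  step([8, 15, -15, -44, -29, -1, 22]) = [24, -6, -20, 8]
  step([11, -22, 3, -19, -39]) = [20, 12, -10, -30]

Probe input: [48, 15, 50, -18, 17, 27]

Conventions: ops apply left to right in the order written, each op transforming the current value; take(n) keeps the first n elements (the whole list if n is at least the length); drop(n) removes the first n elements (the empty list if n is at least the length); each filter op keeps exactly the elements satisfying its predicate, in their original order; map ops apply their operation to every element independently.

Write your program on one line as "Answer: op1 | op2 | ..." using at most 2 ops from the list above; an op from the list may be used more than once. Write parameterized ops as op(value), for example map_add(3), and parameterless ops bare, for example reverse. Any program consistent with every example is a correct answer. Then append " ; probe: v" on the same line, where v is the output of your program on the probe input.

filter_odd | map_add(9) ; probe: [24, 26, 36]

Check, running the answer program on each example:
  [39, 24, -15] -> [39, -15] -> [48, -6]
  [8, 15, -15, -44, -29, -1, 22] -> [15, -15, -29, -1] -> [24, -6, -20, 8]
  [11, -22, 3, -19, -39] -> [11, 3, -19, -39] -> [20, 12, -10, -30]
  probe: [48, 15, 50, -18, 17, 27] -> [15, 17, 27] -> [24, 26, 36]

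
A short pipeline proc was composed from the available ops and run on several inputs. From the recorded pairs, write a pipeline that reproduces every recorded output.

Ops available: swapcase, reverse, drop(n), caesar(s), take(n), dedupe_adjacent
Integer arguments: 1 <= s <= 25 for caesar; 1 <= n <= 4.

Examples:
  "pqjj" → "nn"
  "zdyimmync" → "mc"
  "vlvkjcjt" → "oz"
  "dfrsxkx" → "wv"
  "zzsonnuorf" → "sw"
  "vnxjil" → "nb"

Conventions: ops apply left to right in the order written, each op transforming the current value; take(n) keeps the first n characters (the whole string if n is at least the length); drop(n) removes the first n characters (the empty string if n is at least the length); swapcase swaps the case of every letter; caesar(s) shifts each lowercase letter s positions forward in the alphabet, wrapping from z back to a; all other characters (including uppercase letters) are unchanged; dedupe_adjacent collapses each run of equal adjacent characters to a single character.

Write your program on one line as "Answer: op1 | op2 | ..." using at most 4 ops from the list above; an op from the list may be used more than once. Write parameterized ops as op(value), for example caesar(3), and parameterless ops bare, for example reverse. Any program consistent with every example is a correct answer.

take(4) | caesar(4) | reverse | take(2)

Check, running the answer program on each example:
  "pqjj" -> "pqjj" -> "tunn" -> "nnut" -> "nn"
  "zdyimmync" -> "zdyi" -> "dhcm" -> "mchd" -> "mc"
  "vlvkjcjt" -> "vlvk" -> "zpzo" -> "ozpz" -> "oz"
  "dfrsxkx" -> "dfrs" -> "hjvw" -> "wvjh" -> "wv"
  "zzsonnuorf" -> "zzso" -> "ddws" -> "swdd" -> "sw"
  "vnxjil" -> "vnxj" -> "zrbn" -> "nbrz" -> "nb"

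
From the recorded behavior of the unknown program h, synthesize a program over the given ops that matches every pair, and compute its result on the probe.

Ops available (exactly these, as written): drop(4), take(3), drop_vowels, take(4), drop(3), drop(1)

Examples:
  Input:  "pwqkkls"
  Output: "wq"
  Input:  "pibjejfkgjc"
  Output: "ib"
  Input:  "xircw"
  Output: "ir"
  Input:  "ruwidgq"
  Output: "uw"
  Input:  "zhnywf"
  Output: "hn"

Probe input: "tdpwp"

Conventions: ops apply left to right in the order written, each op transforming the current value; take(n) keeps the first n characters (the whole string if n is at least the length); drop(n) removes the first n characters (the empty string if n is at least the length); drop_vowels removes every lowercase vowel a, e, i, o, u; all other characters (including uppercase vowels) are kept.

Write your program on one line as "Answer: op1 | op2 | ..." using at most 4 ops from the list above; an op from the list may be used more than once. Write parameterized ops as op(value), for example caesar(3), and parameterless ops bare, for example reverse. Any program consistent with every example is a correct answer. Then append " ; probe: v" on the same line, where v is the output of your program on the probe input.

take(4) | take(3) | drop(1) ; probe: "dp"

Check, running the answer program on each example:
  "pwqkkls" -> "pwqk" -> "pwq" -> "wq"
  "pibjejfkgjc" -> "pibj" -> "pib" -> "ib"
  "xircw" -> "xirc" -> "xir" -> "ir"
  "ruwidgq" -> "ruwi" -> "ruw" -> "uw"
  "zhnywf" -> "zhny" -> "zhn" -> "hn"
  probe: "tdpwp" -> "tdpw" -> "tdp" -> "dp"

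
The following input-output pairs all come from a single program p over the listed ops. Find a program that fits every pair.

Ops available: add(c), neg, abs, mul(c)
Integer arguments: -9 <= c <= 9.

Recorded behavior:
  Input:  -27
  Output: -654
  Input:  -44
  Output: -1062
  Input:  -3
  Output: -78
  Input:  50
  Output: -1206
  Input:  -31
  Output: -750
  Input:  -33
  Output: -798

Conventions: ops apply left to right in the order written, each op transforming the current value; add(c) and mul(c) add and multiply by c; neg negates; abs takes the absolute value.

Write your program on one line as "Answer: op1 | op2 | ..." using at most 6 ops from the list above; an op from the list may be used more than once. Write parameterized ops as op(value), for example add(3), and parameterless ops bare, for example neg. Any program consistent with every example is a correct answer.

abs | mul(-8) | neg | add(2) | mul(-3)

Check, running the answer program on each example:
  -27 -> 27 -> -216 -> 216 -> 218 -> -654
  -44 -> 44 -> -352 -> 352 -> 354 -> -1062
  -3 -> 3 -> -24 -> 24 -> 26 -> -78
  50 -> 50 -> -400 -> 400 -> 402 -> -1206
  -31 -> 31 -> -248 -> 248 -> 250 -> -750
  -33 -> 33 -> -264 -> 264 -> 266 -> -798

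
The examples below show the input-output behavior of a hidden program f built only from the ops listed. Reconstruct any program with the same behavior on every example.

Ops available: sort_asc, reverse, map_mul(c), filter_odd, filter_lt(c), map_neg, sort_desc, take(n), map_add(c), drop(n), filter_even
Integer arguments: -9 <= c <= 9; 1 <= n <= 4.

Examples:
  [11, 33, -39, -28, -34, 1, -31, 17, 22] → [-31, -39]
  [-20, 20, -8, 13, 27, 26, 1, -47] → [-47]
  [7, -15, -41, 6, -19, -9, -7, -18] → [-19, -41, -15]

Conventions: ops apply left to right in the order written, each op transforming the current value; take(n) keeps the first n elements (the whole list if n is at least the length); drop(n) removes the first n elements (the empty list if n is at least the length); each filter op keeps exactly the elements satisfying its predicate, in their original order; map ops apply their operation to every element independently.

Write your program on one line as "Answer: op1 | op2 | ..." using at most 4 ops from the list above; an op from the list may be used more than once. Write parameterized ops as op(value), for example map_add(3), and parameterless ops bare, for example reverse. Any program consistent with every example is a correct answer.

filter_lt(-9) | filter_odd | reverse

Check, running the answer program on each example:
  [11, 33, -39, -28, -34, 1, -31, 17, 22] -> [-39, -28, -34, -31] -> [-39, -31] -> [-31, -39]
  [-20, 20, -8, 13, 27, 26, 1, -47] -> [-20, -47] -> [-47] -> [-47]
  [7, -15, -41, 6, -19, -9, -7, -18] -> [-15, -41, -19, -18] -> [-15, -41, -19] -> [-19, -41, -15]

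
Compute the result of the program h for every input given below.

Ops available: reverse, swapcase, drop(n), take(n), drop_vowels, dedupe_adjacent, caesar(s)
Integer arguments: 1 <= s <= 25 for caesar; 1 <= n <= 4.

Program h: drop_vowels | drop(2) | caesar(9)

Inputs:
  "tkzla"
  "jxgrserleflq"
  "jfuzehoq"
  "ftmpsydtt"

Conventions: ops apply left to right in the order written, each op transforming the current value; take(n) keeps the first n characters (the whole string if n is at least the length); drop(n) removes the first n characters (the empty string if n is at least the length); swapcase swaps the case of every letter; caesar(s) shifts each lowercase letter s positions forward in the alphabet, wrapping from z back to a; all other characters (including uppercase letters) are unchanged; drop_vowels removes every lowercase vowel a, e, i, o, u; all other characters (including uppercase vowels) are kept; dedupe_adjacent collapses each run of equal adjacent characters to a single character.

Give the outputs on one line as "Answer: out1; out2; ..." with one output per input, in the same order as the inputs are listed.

"iu"; "pabauouz"; "iqz"; "vybhmcc"

Execution, op by op:
  "tkzla" -> "tkzl" -> "zl" -> "iu"
  "jxgrserleflq" -> "jxgrsrlflq" -> "grsrlflq" -> "pabauouz"
  "jfuzehoq" -> "jfzhq" -> "zhq" -> "iqz"
  "ftmpsydtt" -> "ftmpsydtt" -> "mpsydtt" -> "vybhmcc"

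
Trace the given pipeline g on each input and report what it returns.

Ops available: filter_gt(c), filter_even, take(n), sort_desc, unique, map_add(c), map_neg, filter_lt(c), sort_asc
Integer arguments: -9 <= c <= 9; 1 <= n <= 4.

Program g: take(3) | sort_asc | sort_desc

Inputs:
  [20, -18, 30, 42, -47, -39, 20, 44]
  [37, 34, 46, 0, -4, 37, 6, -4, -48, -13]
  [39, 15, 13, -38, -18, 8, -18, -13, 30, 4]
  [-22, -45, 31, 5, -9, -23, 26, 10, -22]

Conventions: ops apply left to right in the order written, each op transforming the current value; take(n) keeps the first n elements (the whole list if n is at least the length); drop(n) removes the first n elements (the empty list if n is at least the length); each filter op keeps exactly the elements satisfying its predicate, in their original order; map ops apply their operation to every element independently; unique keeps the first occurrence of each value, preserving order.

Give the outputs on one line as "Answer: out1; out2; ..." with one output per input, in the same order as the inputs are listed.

[30, 20, -18]; [46, 37, 34]; [39, 15, 13]; [31, -22, -45]

Execution, op by op:
  [20, -18, 30, 42, -47, -39, 20, 44] -> [20, -18, 30] -> [-18, 20, 30] -> [30, 20, -18]
  [37, 34, 46, 0, -4, 37, 6, -4, -48, -13] -> [37, 34, 46] -> [34, 37, 46] -> [46, 37, 34]
  [39, 15, 13, -38, -18, 8, -18, -13, 30, 4] -> [39, 15, 13] -> [13, 15, 39] -> [39, 15, 13]
  [-22, -45, 31, 5, -9, -23, 26, 10, -22] -> [-22, -45, 31] -> [-45, -22, 31] -> [31, -22, -45]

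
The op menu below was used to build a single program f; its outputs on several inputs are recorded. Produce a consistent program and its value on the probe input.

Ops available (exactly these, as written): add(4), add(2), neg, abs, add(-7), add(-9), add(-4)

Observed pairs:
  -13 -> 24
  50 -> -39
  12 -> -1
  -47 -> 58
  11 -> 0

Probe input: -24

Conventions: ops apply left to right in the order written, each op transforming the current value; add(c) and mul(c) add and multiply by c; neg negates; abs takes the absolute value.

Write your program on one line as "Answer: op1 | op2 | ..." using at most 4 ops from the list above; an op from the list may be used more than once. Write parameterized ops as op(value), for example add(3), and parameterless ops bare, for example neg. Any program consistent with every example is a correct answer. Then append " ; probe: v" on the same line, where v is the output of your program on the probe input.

add(-4) | add(-7) | neg ; probe: 35

Check, running the answer program on each example:
  -13 -> -17 -> -24 -> 24
  50 -> 46 -> 39 -> -39
  12 -> 8 -> 1 -> -1
  -47 -> -51 -> -58 -> 58
  11 -> 7 -> 0 -> 0
  probe: -24 -> -28 -> -35 -> 35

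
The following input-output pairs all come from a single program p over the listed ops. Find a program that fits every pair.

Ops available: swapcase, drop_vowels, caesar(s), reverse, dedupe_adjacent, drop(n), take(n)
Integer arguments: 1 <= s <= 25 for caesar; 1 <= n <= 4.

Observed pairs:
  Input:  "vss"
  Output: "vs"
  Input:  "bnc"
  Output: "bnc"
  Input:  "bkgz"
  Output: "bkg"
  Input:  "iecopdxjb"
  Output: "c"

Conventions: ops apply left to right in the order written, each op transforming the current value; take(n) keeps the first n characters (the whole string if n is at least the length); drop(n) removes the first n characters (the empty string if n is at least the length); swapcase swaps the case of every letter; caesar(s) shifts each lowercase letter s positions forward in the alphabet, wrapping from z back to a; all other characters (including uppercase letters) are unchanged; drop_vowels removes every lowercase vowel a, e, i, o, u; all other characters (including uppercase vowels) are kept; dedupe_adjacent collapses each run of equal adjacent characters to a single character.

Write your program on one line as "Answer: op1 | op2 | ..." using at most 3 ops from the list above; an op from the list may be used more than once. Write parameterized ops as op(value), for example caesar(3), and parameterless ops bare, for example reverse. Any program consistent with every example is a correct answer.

take(3) | drop_vowels | dedupe_adjacent

Check, running the answer program on each example:
  "vss" -> "vss" -> "vss" -> "vs"
  "bnc" -> "bnc" -> "bnc" -> "bnc"
  "bkgz" -> "bkg" -> "bkg" -> "bkg"
  "iecopdxjb" -> "iec" -> "c" -> "c"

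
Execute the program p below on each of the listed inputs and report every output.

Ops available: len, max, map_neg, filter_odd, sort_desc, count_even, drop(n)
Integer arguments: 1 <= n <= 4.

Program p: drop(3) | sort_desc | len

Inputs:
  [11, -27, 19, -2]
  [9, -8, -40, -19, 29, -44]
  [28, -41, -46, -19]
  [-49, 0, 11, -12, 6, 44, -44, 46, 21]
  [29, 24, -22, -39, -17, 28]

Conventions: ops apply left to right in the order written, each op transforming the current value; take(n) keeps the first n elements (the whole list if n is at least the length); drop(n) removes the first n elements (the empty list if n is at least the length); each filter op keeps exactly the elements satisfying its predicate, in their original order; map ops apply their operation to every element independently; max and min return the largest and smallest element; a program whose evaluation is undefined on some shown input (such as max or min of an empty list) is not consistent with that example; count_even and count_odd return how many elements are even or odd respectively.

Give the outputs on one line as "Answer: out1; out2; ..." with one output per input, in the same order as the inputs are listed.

1; 3; 1; 6; 3

Execution, op by op:
  [11, -27, 19, -2] -> [-2] -> [-2] -> 1
  [9, -8, -40, -19, 29, -44] -> [-19, 29, -44] -> [29, -19, -44] -> 3
  [28, -41, -46, -19] -> [-19] -> [-19] -> 1
  [-49, 0, 11, -12, 6, 44, -44, 46, 21] -> [-12, 6, 44, -44, 46, 21] -> [46, 44, 21, 6, -12, -44] -> 6
  [29, 24, -22, -39, -17, 28] -> [-39, -17, 28] -> [28, -17, -39] -> 3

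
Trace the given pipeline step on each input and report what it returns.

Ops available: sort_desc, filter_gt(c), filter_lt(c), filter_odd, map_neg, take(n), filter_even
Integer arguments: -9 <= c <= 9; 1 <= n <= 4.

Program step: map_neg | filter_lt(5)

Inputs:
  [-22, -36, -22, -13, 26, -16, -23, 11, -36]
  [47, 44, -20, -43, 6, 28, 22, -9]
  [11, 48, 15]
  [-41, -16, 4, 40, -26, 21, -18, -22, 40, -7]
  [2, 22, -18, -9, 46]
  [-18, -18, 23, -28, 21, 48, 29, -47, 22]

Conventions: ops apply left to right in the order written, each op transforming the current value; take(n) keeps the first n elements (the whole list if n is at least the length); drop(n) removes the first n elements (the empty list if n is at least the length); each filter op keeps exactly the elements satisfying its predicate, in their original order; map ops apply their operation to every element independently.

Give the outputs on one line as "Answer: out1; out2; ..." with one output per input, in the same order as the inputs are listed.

Execution, op by op:
  [-22, -36, -22, -13, 26, -16, -23, 11, -36] -> [22, 36, 22, 13, -26, 16, 23, -11, 36] -> [-26, -11]
  [47, 44, -20, -43, 6, 28, 22, -9] -> [-47, -44, 20, 43, -6, -28, -22, 9] -> [-47, -44, -6, -28, -22]
  [11, 48, 15] -> [-11, -48, -15] -> [-11, -48, -15]
  [-41, -16, 4, 40, -26, 21, -18, -22, 40, -7] -> [41, 16, -4, -40, 26, -21, 18, 22, -40, 7] -> [-4, -40, -21, -40]
  [2, 22, -18, -9, 46] -> [-2, -22, 18, 9, -46] -> [-2, -22, -46]
  [-18, -18, 23, -28, 21, 48, 29, -47, 22] -> [18, 18, -23, 28, -21, -48, -29, 47, -22] -> [-23, -21, -48, -29, -22]

[-26, -11]; [-47, -44, -6, -28, -22]; [-11, -48, -15]; [-4, -40, -21, -40]; [-2, -22, -46]; [-23, -21, -48, -29, -22]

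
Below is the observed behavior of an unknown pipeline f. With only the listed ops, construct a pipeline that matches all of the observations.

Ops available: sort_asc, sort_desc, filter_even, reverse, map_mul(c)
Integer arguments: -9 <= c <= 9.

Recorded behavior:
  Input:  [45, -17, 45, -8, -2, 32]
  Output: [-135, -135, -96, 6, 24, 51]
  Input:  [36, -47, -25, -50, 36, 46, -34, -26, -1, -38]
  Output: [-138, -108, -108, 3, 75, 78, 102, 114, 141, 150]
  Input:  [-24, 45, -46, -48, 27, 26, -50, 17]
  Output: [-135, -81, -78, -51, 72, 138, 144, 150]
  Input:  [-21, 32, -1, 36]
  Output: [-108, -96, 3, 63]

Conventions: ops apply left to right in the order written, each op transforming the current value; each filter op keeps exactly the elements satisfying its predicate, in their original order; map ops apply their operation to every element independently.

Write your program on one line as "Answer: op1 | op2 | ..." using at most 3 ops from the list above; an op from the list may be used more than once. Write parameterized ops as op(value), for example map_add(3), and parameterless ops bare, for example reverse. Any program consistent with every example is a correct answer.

map_mul(-3) | sort_asc

Check, running the answer program on each example:
  [45, -17, 45, -8, -2, 32] -> [-135, 51, -135, 24, 6, -96] -> [-135, -135, -96, 6, 24, 51]
  [36, -47, -25, -50, 36, 46, -34, -26, -1, -38] -> [-108, 141, 75, 150, -108, -138, 102, 78, 3, 114] -> [-138, -108, -108, 3, 75, 78, 102, 114, 141, 150]
  [-24, 45, -46, -48, 27, 26, -50, 17] -> [72, -135, 138, 144, -81, -78, 150, -51] -> [-135, -81, -78, -51, 72, 138, 144, 150]
  [-21, 32, -1, 36] -> [63, -96, 3, -108] -> [-108, -96, 3, 63]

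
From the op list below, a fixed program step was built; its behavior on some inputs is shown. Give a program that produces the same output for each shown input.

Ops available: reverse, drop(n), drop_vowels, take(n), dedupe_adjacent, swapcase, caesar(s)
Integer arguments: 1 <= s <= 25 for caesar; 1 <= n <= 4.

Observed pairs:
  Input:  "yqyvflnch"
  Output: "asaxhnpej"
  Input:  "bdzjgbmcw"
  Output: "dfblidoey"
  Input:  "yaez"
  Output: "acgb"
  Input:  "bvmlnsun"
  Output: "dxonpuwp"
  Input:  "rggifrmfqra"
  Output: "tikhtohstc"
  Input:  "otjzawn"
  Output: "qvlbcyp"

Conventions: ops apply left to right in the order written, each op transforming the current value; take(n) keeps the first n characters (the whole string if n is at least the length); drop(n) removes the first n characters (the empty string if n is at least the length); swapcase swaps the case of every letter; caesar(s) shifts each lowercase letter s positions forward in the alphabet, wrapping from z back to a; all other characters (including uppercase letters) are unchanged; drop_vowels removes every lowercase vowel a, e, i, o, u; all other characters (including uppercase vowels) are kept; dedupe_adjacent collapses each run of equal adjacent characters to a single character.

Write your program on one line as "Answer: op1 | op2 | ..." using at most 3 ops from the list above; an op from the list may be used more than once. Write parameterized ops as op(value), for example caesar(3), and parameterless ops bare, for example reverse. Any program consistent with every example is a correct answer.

caesar(11) | dedupe_adjacent | caesar(17)

Check, running the answer program on each example:
  "yqyvflnch" -> "jbjgqwyns" -> "jbjgqwyns" -> "asaxhnpej"
  "bdzjgbmcw" -> "mokurmxnh" -> "mokurmxnh" -> "dfblidoey"
  "yaez" -> "jlpk" -> "jlpk" -> "acgb"
  "bvmlnsun" -> "mgxwydfy" -> "mgxwydfy" -> "dxonpuwp"
  "rggifrmfqra" -> "crrtqcxqbcl" -> "crtqcxqbcl" -> "tikhtohstc"
  "otjzawn" -> "zeuklhy" -> "zeuklhy" -> "qvlbcyp"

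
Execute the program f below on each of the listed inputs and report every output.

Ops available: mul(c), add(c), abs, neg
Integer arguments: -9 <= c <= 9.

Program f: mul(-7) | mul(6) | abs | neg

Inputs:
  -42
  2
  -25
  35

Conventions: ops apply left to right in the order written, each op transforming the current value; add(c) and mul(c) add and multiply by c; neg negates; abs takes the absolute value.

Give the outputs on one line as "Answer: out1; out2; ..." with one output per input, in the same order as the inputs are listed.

-1764; -84; -1050; -1470

Execution, op by op:
  -42 -> 294 -> 1764 -> 1764 -> -1764
  2 -> -14 -> -84 -> 84 -> -84
  -25 -> 175 -> 1050 -> 1050 -> -1050
  35 -> -245 -> -1470 -> 1470 -> -1470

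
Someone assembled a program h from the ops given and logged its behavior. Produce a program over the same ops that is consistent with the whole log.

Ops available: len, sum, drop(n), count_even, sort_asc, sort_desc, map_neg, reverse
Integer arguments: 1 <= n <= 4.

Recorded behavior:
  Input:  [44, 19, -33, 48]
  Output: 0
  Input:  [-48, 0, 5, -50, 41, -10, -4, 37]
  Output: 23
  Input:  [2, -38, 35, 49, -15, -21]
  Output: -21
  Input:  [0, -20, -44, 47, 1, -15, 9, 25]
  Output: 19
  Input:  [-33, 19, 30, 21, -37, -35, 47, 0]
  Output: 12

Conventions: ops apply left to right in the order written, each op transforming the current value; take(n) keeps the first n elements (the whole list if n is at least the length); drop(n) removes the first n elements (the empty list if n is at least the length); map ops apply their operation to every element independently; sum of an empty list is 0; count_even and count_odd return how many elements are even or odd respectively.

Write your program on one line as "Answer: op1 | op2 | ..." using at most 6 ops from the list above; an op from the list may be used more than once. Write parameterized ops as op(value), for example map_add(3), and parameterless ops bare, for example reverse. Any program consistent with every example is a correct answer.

drop(2) | drop(3) | reverse | sort_desc | sum

Check, running the answer program on each example:
  [44, 19, -33, 48] -> [-33, 48] -> [] -> [] -> [] -> 0
  [-48, 0, 5, -50, 41, -10, -4, 37] -> [5, -50, 41, -10, -4, 37] -> [-10, -4, 37] -> [37, -4, -10] -> [37, -4, -10] -> 23
  [2, -38, 35, 49, -15, -21] -> [35, 49, -15, -21] -> [-21] -> [-21] -> [-21] -> -21
  [0, -20, -44, 47, 1, -15, 9, 25] -> [-44, 47, 1, -15, 9, 25] -> [-15, 9, 25] -> [25, 9, -15] -> [25, 9, -15] -> 19
  [-33, 19, 30, 21, -37, -35, 47, 0] -> [30, 21, -37, -35, 47, 0] -> [-35, 47, 0] -> [0, 47, -35] -> [47, 0, -35] -> 12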